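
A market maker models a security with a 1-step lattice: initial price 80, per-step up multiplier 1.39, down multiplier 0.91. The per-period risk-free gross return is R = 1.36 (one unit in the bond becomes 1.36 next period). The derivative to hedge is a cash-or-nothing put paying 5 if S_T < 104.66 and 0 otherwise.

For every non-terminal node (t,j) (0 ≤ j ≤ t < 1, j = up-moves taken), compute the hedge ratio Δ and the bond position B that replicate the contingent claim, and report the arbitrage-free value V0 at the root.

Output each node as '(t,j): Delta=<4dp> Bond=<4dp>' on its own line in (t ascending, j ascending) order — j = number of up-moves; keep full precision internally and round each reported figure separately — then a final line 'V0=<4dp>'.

No-arbitrage ⇒ martingale measure with p* = (R−d)/(u−d) = 0.9375.
Terminal payoffs: V(1,0)=5.0000, V(1,1)=0.0000
  t=0,j=0: stock 80.0000 → up 111.2000 (V=0.0000), down 72.8000 (V=5.0000). Price 0.2298; hedge Δ=-0.1302, bond B=10.6464.
Self-financing check: at every node Δ·S+B equals the discounted successor values.

(0,0): Delta=-0.1302 Bond=10.6464
V0=0.2298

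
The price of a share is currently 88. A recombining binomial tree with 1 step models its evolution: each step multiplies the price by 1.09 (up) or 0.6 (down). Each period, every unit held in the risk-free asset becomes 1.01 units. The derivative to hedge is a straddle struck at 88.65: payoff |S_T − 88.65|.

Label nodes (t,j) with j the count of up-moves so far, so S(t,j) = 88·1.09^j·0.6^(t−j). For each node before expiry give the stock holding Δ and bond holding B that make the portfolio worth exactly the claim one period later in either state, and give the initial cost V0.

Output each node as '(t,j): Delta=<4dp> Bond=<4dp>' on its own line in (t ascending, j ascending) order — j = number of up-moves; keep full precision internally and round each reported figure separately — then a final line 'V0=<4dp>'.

(0,0): Delta=-0.6628 Bond=70.1445
V0=11.8179

Under the risk-neutral measure, an up-move has probability p* = (R−d)/(u−d) = 0.8367 and values discount at R = 1.01.
At expiry t=1: V(1,0)=35.8500, V(1,1)=7.2700
  t=0,j=0: stock 88.0000 → up 95.9200 (V=7.2700), down 52.8000 (V=35.8500). Price 11.8179; hedge Δ=-0.6628, bond B=70.1445.
The time-0 hedge costs 11.8179, which is the no-arbitrage price.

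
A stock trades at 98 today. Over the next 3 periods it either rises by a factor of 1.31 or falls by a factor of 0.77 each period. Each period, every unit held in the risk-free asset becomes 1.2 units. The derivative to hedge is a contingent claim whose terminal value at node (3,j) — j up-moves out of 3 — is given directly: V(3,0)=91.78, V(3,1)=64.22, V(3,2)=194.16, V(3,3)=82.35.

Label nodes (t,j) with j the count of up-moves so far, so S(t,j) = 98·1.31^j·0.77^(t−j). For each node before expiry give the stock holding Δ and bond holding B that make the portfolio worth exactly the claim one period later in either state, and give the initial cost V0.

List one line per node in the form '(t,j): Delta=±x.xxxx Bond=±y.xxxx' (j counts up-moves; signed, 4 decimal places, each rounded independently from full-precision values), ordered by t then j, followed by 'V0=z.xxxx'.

The replicating-portfolio and risk-neutral prices coincide; use p* = (1.2−0.77)/(1.31−0.77) = 0.7963 for the latter.
Terminal payoffs: V(3,0)=91.7800, V(3,1)=64.2200, V(3,2)=194.1600, V(3,3)=82.3500
Node (2,0) S=58.1042: V=(p*·64.2200+(1−p*)·91.7800)/1.2=58.1951; Δ=(64.2200−91.7800)/(76.1165−44.7402)=-0.8784; B=V−Δ·S=109.2321
Node (2,1) S=98.8526: V=(p*·194.1600+(1−p*)·64.2200)/1.2=139.7423; Δ=(194.1600−64.2200)/(129.4969−76.1165)=2.4342; B=V−Δ·S=-100.8873
Node (2,2) S=168.1778: V=(p*·82.3500+(1−p*)·194.1600)/1.2=87.6051; Δ=(82.3500−194.1600)/(220.3129−129.4969)=-1.2312; B=V−Δ·S=294.6606
Node (1,0) S=75.4600: V=(p*·139.7423+(1−p*)·58.1951)/1.2=102.6090; Δ=(139.7423−58.1951)/(98.8526−58.1042)=2.0012; B=V−Δ·S=-48.4044
Node (1,1) S=128.3800: V=(p*·87.6051+(1−p*)·139.7423)/1.2=81.8547; Δ=(87.6051−139.7423)/(168.1778−98.8526)=-0.7521; B=V−Δ·S=178.4050
Node (0,0) S=98.0000: V=(p*·81.8547+(1−p*)·102.6090)/1.2=71.7354; Δ=(81.8547−102.6090)/(128.3800−75.4600)=-0.3922; B=V−Δ·S=110.1693
Check: Δ(0,0)·S0 + B(0,0) = 71.7354 = V0.

(0,0): Delta=-0.3922 Bond=110.1693
(1,0): Delta=2.0012 Bond=-48.4044
(1,1): Delta=-0.7521 Bond=178.4050
(2,0): Delta=-0.8784 Bond=109.2321
(2,1): Delta=2.4342 Bond=-100.8873
(2,2): Delta=-1.2312 Bond=294.6606
V0=71.7354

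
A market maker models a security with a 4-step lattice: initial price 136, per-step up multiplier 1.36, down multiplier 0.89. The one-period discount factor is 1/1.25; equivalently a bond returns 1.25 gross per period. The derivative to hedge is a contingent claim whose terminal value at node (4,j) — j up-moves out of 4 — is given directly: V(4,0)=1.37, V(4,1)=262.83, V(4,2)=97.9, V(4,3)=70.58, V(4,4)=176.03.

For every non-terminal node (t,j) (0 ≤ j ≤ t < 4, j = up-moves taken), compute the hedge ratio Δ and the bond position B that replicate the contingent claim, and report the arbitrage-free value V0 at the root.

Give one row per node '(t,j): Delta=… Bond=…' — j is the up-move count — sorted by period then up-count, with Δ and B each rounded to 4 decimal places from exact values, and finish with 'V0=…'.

(0,0): Delta=0.1500 Bond=28.5433
(1,0): Delta=-0.6844 Bond=136.6795
(1,1): Delta=0.3168 Bond=4.8178
(2,0): Delta=-1.0292 Bond=207.9878
(2,1): Delta=-0.6155 Bond=159.5016
(2,2): Delta=0.5033 Bond=-40.8742
(3,0): Delta=5.8023 Bond=-394.9881
(3,1): Delta=-2.3952 Bond=460.1154
(3,2): Delta=-0.2596 Bond=119.7069
(3,3): Delta=0.6558 Bond=-103.2815
V0=48.9422

Risk-neutral probability p* = (R−d)/(u−d) = (1.25−0.89)/(1.36−0.89) = 0.7660.
Terminal payoffs: V(4,0)=1.3700, V(4,1)=262.8300, V(4,2)=97.9000, V(4,3)=70.5800, V(4,4)=176.0300
Node (3,0) S=95.8758: V=(p*·262.8300+(1−p*)·1.3700)/1.25=161.3098; Δ=(262.8300−1.3700)/(130.3911−85.3294)=5.8023; B=V−Δ·S=-394.9881
Node (3,1) S=146.5068: V=(p*·97.9000+(1−p*)·262.8300)/1.25=109.2005; Δ=(97.9000−262.8300)/(199.2493−130.3911)=-2.3952; B=V−Δ·S=460.1154
Node (3,2) S=223.8756: V=(p*·70.5800+(1−p*)·97.9000)/1.25=61.5792; Δ=(70.5800−97.9000)/(304.4708−199.2493)=-0.2596; B=V−Δ·S=119.7069
Node (3,3) S=342.1020: V=(p*·176.0300+(1−p*)·70.5800)/1.25=121.0802; Δ=(176.0300−70.5800)/(465.2587−304.4708)=0.6558; B=V−Δ·S=-103.2815
Node (2,0) S=107.7256: V=(p*·109.2005+(1−p*)·161.3098)/1.25=97.1170; Δ=(109.2005−161.3098)/(146.5068−95.8758)=-1.0292; B=V−Δ·S=207.9878
Node (2,1) S=164.6144: V=(p*·61.5792+(1−p*)·109.2005)/1.25=58.1797; Δ=(61.5792−109.2005)/(223.8756−146.5068)=-0.6155; B=V−Δ·S=159.5016
Node (2,2) S=251.5456: V=(p*·121.0802+(1−p*)·61.5792)/1.25=85.7235; Δ=(121.0802−61.5792)/(342.1020−223.8756)=0.5033; B=V−Δ·S=-40.8742
Node (1,0) S=121.0400: V=(p*·58.1797+(1−p*)·97.1170)/1.25=53.8342; Δ=(58.1797−97.1170)/(164.6144−107.7256)=-0.6844; B=V−Δ·S=136.6795
Node (1,1) S=184.9600: V=(p*·85.7235+(1−p*)·58.1797)/1.25=63.4217; Δ=(85.7235−58.1797)/(251.5456−164.6144)=0.3168; B=V−Δ·S=4.8178
Node (0,0) S=136.0000: V=(p*·63.4217+(1−p*)·53.8342)/1.25=48.9422; Δ=(63.4217−53.8342)/(184.9600−121.0400)=0.1500; B=V−Δ·S=28.5433
Self-financing check: at every node Δ·S+B equals the discounted successor values.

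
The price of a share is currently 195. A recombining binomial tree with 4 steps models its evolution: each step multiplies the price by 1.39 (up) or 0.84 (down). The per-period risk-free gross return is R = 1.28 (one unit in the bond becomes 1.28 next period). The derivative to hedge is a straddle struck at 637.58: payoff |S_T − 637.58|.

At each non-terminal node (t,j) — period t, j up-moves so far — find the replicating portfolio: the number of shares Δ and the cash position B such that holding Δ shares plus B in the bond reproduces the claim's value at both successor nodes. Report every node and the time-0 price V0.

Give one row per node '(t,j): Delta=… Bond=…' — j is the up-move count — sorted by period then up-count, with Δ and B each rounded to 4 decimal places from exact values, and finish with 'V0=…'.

(0,0): Delta=-0.5886 Bond=184.8743
(1,0): Delta=-1.0000 Bond=304.0218
(1,1): Delta=-0.5265 Bond=219.7934
(2,0): Delta=-1.0000 Bond=389.1479
(2,1): Delta=-1.0000 Bond=389.1479
(2,2): Delta=-0.4549 Bond=254.3825
(3,0): Delta=-1.0000 Bond=498.1094
(3,1): Delta=-1.0000 Bond=498.1094
(3,2): Delta=-1.0000 Bond=498.1094
(3,3): Delta=-0.3726 Bond=282.4846
V0=70.0918

Since d<R<u, set p* = (R−d)/(u−d) = 0.8000; price each node as the discounted p*-expectation of its children.
Payoff layer (t=4): V(4,0)=540.4951, V(4,1)=476.9276, V(4,2)=371.7385, V(4,3)=197.6756, V(4,4)=90.3570
  t=3,j=0: stock 115.5773 → up 160.6524 (V=476.9276), down 97.0849 (V=540.4951). Price 382.5321; hedge Δ=-1.0000, bond B=498.1094.
  t=3,j=1: stock 191.2529 → up 265.8415 (V=371.7385), down 160.6524 (V=476.9276). Price 306.8565; hedge Δ=-1.0000, bond B=498.1094.
  t=3,j=2: stock 316.4780 → up 439.9044 (V=197.6756), down 265.8415 (V=371.7385). Price 181.6314; hedge Δ=-1.0000, bond B=498.1094.
  t=3,j=3: stock 523.6957 → up 727.9370 (V=90.3570), down 439.9044 (V=197.6756). Price 87.3600; hedge Δ=-0.3726, bond B=282.4846.
  t=2,j=0: stock 137.5920 → up 191.2529 (V=306.8565), down 115.5773 (V=382.5321). Price 251.5559; hedge Δ=-1.0000, bond B=389.1479.
  t=2,j=1: stock 227.6820 → up 316.4780 (V=181.6314), down 191.2529 (V=306.8565). Price 161.4659; hedge Δ=-1.0000, bond B=389.1479.
  t=2,j=2: stock 376.7595 → up 523.6957 (V=87.3600), down 316.4780 (V=181.6314). Price 82.9799; hedge Δ=-0.4549, bond B=254.3825.
  t=1,j=0: stock 163.8000 → up 227.6820 (V=161.4659), down 137.5920 (V=251.5559). Price 140.2218; hedge Δ=-1.0000, bond B=304.0218.
  t=1,j=1: stock 271.0500 → up 376.7595 (V=82.9799), down 227.6820 (V=161.4659). Price 77.0915; hedge Δ=-0.5265, bond B=219.7934.
  t=0,j=0: stock 195.0000 → up 271.0500 (V=77.0915), down 163.8000 (V=140.2218). Price 70.0918; hedge Δ=-0.5886, bond B=184.8743.
Self-financing check: at every node Δ·S+B equals the discounted successor values.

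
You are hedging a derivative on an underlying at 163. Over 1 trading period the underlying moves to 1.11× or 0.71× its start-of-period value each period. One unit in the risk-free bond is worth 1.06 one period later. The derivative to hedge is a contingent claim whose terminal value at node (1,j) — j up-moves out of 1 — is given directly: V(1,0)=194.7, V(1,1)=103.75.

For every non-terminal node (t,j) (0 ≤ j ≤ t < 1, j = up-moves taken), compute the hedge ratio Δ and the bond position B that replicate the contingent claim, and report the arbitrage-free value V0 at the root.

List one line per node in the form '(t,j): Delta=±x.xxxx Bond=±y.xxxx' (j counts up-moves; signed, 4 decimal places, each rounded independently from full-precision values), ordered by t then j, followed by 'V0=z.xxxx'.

(0,0): Delta=-1.3949 Bond=335.9776
V0=108.6026

Since d<R<u, set p* = (R−d)/(u−d) = 0.8750; price each node as the discounted p*-expectation of its children.
Terminal values V(1,·): V(1,0)=194.7000, V(1,1)=103.7500
  t=0,j=0: stock 163.0000 → up 180.9300 (V=103.7500), down 115.7300 (V=194.7000). Price 108.6026; hedge Δ=-1.3949, bond B=335.9776.
The time-0 hedge costs 108.6026, which is the no-arbitrage price.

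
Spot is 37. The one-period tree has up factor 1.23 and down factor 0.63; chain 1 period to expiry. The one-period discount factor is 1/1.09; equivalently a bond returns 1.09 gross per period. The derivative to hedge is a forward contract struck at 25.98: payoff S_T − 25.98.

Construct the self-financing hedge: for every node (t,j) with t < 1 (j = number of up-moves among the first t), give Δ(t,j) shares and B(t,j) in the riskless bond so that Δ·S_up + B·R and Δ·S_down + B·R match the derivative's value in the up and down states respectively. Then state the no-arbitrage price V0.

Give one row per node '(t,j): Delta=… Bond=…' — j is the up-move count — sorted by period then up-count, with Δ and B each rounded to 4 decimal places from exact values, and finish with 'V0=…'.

(0,0): Delta=1.0000 Bond=-23.8349
V0=13.1651

Under the risk-neutral measure, an up-move has probability p* = (R−d)/(u−d) = 0.7667 and values discount at R = 1.09.
Terminal payoffs: V(1,0)=-2.6700, V(1,1)=19.5300
Node (0,0) S=37.0000: V=(p*·19.5300+(1−p*)·-2.6700)/1.09=13.1651; Δ=(19.5300−-2.6700)/(45.5100−23.3100)=1.0000; B=V−Δ·S=-23.8349
The time-0 hedge costs 13.1651, which is the no-arbitrage price.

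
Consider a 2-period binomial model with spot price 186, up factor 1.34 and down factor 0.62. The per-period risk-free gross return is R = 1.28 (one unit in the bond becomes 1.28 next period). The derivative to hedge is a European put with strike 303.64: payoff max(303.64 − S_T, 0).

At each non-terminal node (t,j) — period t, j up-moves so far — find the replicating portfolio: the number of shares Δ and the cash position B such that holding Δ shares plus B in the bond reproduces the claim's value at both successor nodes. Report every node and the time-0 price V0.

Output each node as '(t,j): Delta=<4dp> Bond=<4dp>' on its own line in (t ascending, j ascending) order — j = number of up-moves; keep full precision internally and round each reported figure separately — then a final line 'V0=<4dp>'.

(0,0): Delta=-0.8377 Bond=170.7091
(1,0): Delta=-1.0000 Bond=237.2187
(1,1): Delta=-0.8309 Bond=216.8066
V0=14.8883

No-arbitrage ⇒ martingale measure with p* = (R−d)/(u−d) = 0.9167.
Terminal payoffs: V(2,0)=232.1416, V(2,1)=149.1112, V(2,2)=0.0000
Node (1,0) S=115.3200: V=(p*·149.1112+(1−p*)·232.1416)/1.28=121.8987; Δ=(149.1112−232.1416)/(154.5288−71.4984)=-1.0000; B=V−Δ·S=237.2188
Node (1,1) S=249.2400: V=(p*·0.0000+(1−p*)·149.1112)/1.28=9.7078; Δ=(0.0000−149.1112)/(333.9816−154.5288)=-0.8309; B=V−Δ·S=216.8066
Node (0,0) S=186.0000: V=(p*·9.7078+(1−p*)·121.8987)/1.28=14.8883; Δ=(9.7078−121.8987)/(249.2400−115.3200)=-0.8377; B=V−Δ·S=170.7091
Root portfolio cost Δ·186+B reproduces V0=14.8883.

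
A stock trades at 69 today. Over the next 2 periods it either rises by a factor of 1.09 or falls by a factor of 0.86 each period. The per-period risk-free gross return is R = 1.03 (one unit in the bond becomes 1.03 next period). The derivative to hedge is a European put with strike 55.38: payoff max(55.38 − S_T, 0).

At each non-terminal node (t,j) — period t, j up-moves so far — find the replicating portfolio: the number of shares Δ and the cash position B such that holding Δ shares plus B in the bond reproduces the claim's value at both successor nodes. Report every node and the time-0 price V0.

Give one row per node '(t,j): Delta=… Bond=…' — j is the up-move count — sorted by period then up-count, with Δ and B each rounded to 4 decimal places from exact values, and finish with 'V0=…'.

(0,0): Delta=-0.0694 Bond=5.0664
(1,0): Delta=-0.3185 Bond=20.0037
(1,1): Delta=0.0000 Bond=0.0000
V0=0.2789

Since d<R<u, set p* = (R−d)/(u−d) = 0.7391; price each node as the discounted p*-expectation of its children.
Terminal values V(2,·): V(2,0)=4.3476, V(2,1)=0.0000, V(2,2)=0.0000
  t=1,j=0: stock 59.3400 → up 64.6806 (V=0.0000), down 51.0324 (V=4.3476). Price 1.1011; hedge Δ=-0.3185, bond B=20.0037.
  t=1,j=1: stock 75.2100 → up 81.9789 (V=0.0000), down 64.6806 (V=0.0000). Price 0.0000; hedge Δ=0.0000, bond B=0.0000.
  t=0,j=0: stock 69.0000 → up 75.2100 (V=0.0000), down 59.3400 (V=1.1011). Price 0.2789; hedge Δ=-0.0694, bond B=5.0664.
Check: Δ(0,0)·S0 + B(0,0) = 0.2789 = V0.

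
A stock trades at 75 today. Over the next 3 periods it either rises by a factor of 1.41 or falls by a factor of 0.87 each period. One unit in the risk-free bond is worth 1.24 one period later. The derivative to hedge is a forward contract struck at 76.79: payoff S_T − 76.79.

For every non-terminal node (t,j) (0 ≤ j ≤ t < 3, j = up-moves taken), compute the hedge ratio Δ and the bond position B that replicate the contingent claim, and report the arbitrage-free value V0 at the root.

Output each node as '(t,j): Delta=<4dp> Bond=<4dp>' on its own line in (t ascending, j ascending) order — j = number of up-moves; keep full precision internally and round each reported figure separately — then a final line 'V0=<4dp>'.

(0,0): Delta=1.0000 Bond=-40.2754
(1,0): Delta=1.0000 Bond=-49.9415
(1,1): Delta=1.0000 Bond=-49.9415
(2,0): Delta=1.0000 Bond=-61.9274
(2,1): Delta=1.0000 Bond=-61.9274
(2,2): Delta=1.0000 Bond=-61.9274
V0=34.7246

Since d<R<u, set p* = (R−d)/(u−d) = 0.6852; price each node as the discounted p*-expectation of its children.
Payoff layer (t=3): V(3,0)=-27.4023, V(3,1)=3.2522, V(3,2)=52.9335, V(3,3)=133.4516
  t=2,j=0: stock 56.7675 → up 80.0422 (V=3.2522), down 49.3877 (V=-27.4023). Price -5.1599; hedge Δ=1.0000, bond B=-61.9274.
  t=2,j=1: stock 92.0025 → up 129.7235 (V=52.9335), down 80.0422 (V=3.2522). Price 30.0751; hedge Δ=1.0000, bond B=-61.9274.
  t=2,j=2: stock 149.1075 → up 210.2416 (V=133.4516), down 129.7235 (V=52.9335). Price 87.1801; hedge Δ=1.0000, bond B=-61.9274.
  t=1,j=0: stock 65.2500 → up 92.0025 (V=30.0751), down 56.7675 (V=-5.1599). Price 15.3085; hedge Δ=1.0000, bond B=-49.9415.
  t=1,j=1: stock 105.7500 → up 149.1075 (V=87.1801), down 92.0025 (V=30.0751). Price 55.8085; hedge Δ=1.0000, bond B=-49.9415.
  t=0,j=0: stock 75.0000 → up 105.7500 (V=55.8085), down 65.2500 (V=15.3085). Price 34.7246; hedge Δ=1.0000, bond B=-40.2754.
The time-0 hedge costs 34.7246, which is the no-arbitrage price.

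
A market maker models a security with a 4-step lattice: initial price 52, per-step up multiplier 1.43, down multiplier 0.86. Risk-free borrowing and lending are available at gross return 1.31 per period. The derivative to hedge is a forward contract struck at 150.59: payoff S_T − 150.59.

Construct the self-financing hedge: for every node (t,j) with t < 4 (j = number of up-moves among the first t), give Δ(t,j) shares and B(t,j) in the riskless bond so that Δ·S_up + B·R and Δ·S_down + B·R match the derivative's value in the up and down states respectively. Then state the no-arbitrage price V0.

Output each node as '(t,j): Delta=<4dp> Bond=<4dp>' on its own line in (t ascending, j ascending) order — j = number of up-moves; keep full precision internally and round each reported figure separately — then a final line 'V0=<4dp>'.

(0,0): Delta=1.0000 Bond=-51.1341
(1,0): Delta=1.0000 Bond=-66.9857
(1,1): Delta=1.0000 Bond=-66.9857
(2,0): Delta=1.0000 Bond=-87.7513
(2,1): Delta=1.0000 Bond=-87.7513
(2,2): Delta=1.0000 Bond=-87.7513
(3,0): Delta=1.0000 Bond=-114.9542
(3,1): Delta=1.0000 Bond=-114.9542
(3,2): Delta=1.0000 Bond=-114.9542
(3,3): Delta=1.0000 Bond=-114.9542
V0=0.8659

Under the risk-neutral measure, an up-move has probability p* = (R−d)/(u−d) = 0.7895 and values discount at R = 1.31.
At expiry t=4: V(4,0)=-122.1456, V(4,1)=-103.2929, V(4,2)=-71.9448, V(4,3)=-19.8195, V(4,4)=66.8540
(3,0): S=33.0749. Δ = (V_up−V_dn)/(S_up−S_dn) = (-103.2929−-122.1456)/(47.2971−28.4444) = 1.0000. V = [p*·-103.2929 + (1−p*)·-122.1456]/1.31 = -81.8793. B = V − Δ·S = -114.9542.
(3,1): S=54.9967. Δ = (V_up−V_dn)/(S_up−S_dn) = (-71.9448−-103.2929)/(78.6452−47.2971) = 1.0000. V = [p*·-71.9448 + (1−p*)·-103.2929]/1.31 = -59.9575. B = V − Δ·S = -114.9542.
(3,2): S=91.4479. Δ = (V_up−V_dn)/(S_up−S_dn) = (-19.8195−-71.9448)/(130.7705−78.6452) = 1.0000. V = [p*·-19.8195 + (1−p*)·-71.9448]/1.31 = -23.5063. B = V − Δ·S = -114.9542.
(3,3): S=152.0588. Δ = (V_up−V_dn)/(S_up−S_dn) = (66.8540−-19.8195)/(217.4440−130.7705) = 1.0000. V = [p*·66.8540 + (1−p*)·-19.8195]/1.31 = 37.1046. B = V − Δ·S = -114.9542.
(2,0): S=38.4592. Δ = (V_up−V_dn)/(S_up−S_dn) = (-59.9575−-81.8793)/(54.9967−33.0749) = 1.0000. V = [p*·-59.9575 + (1−p*)·-81.8793]/1.31 = -49.2921. B = V − Δ·S = -87.7513.
(2,1): S=63.9496. Δ = (V_up−V_dn)/(S_up−S_dn) = (-23.5063−-59.9575)/(91.4479−54.9967) = 1.0000. V = [p*·-23.5063 + (1−p*)·-59.9575]/1.31 = -23.8017. B = V − Δ·S = -87.7513.
(2,2): S=106.3348. Δ = (V_up−V_dn)/(S_up−S_dn) = (37.1046−-23.5063)/(152.0588−91.4479) = 1.0000. V = [p*·37.1046 + (1−p*)·-23.5063]/1.31 = 18.5835. B = V − Δ·S = -87.7513.
(1,0): S=44.7200. Δ = (V_up−V_dn)/(S_up−S_dn) = (-23.8017−-49.2921)/(63.9496−38.4592) = 1.0000. V = [p*·-23.8017 + (1−p*)·-49.2921]/1.31 = -22.2657. B = V − Δ·S = -66.9857.
(1,1): S=74.3600. Δ = (V_up−V_dn)/(S_up−S_dn) = (18.5835−-23.8017)/(106.3348−63.9496) = 1.0000. V = [p*·18.5835 + (1−p*)·-23.8017]/1.31 = 7.3743. B = V − Δ·S = -66.9857.
(0,0): S=52.0000. Δ = (V_up−V_dn)/(S_up−S_dn) = (7.3743−-22.2657)/(74.3600−44.7200) = 1.0000. V = [p*·7.3743 + (1−p*)·-22.2657]/1.31 = 0.8659. B = V − Δ·S = -51.1341.
The time-0 hedge costs 0.8659, which is the no-arbitrage price.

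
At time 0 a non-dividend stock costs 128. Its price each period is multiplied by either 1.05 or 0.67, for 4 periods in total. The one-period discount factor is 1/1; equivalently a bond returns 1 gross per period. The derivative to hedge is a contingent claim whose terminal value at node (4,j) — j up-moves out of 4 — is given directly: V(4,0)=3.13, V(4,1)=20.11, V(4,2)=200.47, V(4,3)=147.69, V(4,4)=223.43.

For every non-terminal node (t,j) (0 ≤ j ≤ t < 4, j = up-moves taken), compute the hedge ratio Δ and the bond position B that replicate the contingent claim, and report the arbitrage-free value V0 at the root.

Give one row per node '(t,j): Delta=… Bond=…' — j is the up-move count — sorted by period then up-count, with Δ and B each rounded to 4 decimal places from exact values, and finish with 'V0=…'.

(0,0): Delta=0.8648 Bond=83.1502
(1,0): Delta=0.0524 Bond=152.8245
(1,1): Delta=0.9434 Bond=72.5935
(2,0): Delta=7.2758 Bond=-262.2241
(2,1): Delta=-0.6460 Bond=215.7107
(2,2): Delta=1.0970 Bond=50.9091
(3,0): Delta=1.1607 Bond=-26.8084
(3,1): Delta=7.8670 Bond=-297.8932
(3,2): Delta=-1.4690 Bond=293.5295
(3,3): Delta=1.3451 Bond=14.1484
V0=193.8490

The replicating-portfolio and risk-neutral prices coincide; use p* = (1−0.67)/(1.05−0.67) = 0.8684 for the latter.
Terminal payoffs: V(4,0)=3.1300, V(4,1)=20.1100, V(4,2)=200.4700, V(4,3)=147.6900, V(4,4)=223.4300
(3,0): S=38.4977. Δ = (V_up−V_dn)/(S_up−S_dn) = (20.1100−3.1300)/(40.4225−25.7934) = 1.1607. V = [p*·20.1100 + (1−p*)·3.1300]/1 = 17.8758. B = V − Δ·S = -26.8084.
(3,1): S=60.3322. Δ = (V_up−V_dn)/(S_up−S_dn) = (200.4700−20.1100)/(63.3488−40.4225) = 7.8670. V = [p*·200.4700 + (1−p*)·20.1100]/1 = 176.7384. B = V − Δ·S = -297.8932.
(3,2): S=94.5504. Δ = (V_up−V_dn)/(S_up−S_dn) = (147.6900−200.4700)/(99.2779−63.3488) = -1.4690. V = [p*·147.6900 + (1−p*)·200.4700]/1 = 154.6347. B = V − Δ·S = 293.5295.
(3,3): S=148.1760. Δ = (V_up−V_dn)/(S_up−S_dn) = (223.4300−147.6900)/(155.5848−99.2779) = 1.3451. V = [p*·223.4300 + (1−p*)·147.6900]/1 = 213.4642. B = V − Δ·S = 14.1484.
(2,0): S=57.4592. Δ = (V_up−V_dn)/(S_up−S_dn) = (176.7384−17.8758)/(60.3322−38.4977) = 7.2758. V = [p*·176.7384 + (1−p*)·17.8758]/1 = 155.8354. B = V − Δ·S = -262.2241.
(2,1): S=90.0480. Δ = (V_up−V_dn)/(S_up−S_dn) = (154.6347−176.7384)/(94.5504−60.3322) = -0.6460. V = [p*·154.6347 + (1−p*)·176.7384]/1 = 157.5431. B = V − Δ·S = 215.7107.
(2,2): S=141.1200. Δ = (V_up−V_dn)/(S_up−S_dn) = (213.4642−154.6347)/(148.1760−94.5504) = 1.0970. V = [p*·213.4642 + (1−p*)·154.6347]/1 = 205.7235. B = V − Δ·S = 50.9091.
(1,0): S=85.7600. Δ = (V_up−V_dn)/(S_up−S_dn) = (157.5431−155.8354)/(90.0480−57.4592) = 0.0524. V = [p*·157.5431 + (1−p*)·155.8354]/1 = 157.3184. B = V − Δ·S = 152.8245.
(1,1): S=134.4000. Δ = (V_up−V_dn)/(S_up−S_dn) = (205.7235−157.5431)/(141.1200−90.0480) = 0.9434. V = [p*·205.7235 + (1−p*)·157.5431]/1 = 199.3840. B = V − Δ·S = 72.5935.
(0,0): S=128.0000. Δ = (V_up−V_dn)/(S_up−S_dn) = (199.3840−157.3184)/(134.4000−85.7600) = 0.8648. V = [p*·199.3840 + (1−p*)·157.3184]/1 = 193.8490. B = V − Δ·S = 83.1502.
Each (Δ,B) replicates both successor values, so the strategy is self-financing and V0 is arbitrage-free.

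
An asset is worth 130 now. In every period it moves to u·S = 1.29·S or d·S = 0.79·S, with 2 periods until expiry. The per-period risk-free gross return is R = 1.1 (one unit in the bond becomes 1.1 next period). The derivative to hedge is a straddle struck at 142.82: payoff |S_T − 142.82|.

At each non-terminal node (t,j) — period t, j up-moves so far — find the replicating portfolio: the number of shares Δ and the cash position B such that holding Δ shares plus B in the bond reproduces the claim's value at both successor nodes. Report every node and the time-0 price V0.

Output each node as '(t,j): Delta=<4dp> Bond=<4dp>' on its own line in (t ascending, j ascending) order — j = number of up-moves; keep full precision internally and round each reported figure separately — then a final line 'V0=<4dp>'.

The replicating-portfolio and risk-neutral prices coincide; use p* = (1.1−0.79)/(1.29−0.79) = 0.6200 for the latter.
At expiry t=2: V(2,0)=61.6870, V(2,1)=10.3370, V(2,2)=73.5130
Node (1,0) S=102.7000: V=(p*·10.3370+(1−p*)·61.6870)/1.1=27.1364; Δ=(10.3370−61.6870)/(132.4830−81.1330)=-1.0000; B=V−Δ·S=129.8364
Node (1,1) S=167.7000: V=(p*·73.5130+(1−p*)·10.3370)/1.1=45.0056; Δ=(73.5130−10.3370)/(216.3330−132.4830)=0.7534; B=V−Δ·S=-81.3464
Node (0,0) S=130.0000: V=(p*·45.0056+(1−p*)·27.1364)/1.1=34.7412; Δ=(45.0056−27.1364)/(167.7000−102.7000)=0.2749; B=V−Δ·S=-0.9972
Each (Δ,B) replicates both successor values, so the strategy is self-financing and V0 is arbitrage-free.

(0,0): Delta=0.2749 Bond=-0.9972
(1,0): Delta=-1.0000 Bond=129.8364
(1,1): Delta=0.7534 Bond=-81.3464
V0=34.7412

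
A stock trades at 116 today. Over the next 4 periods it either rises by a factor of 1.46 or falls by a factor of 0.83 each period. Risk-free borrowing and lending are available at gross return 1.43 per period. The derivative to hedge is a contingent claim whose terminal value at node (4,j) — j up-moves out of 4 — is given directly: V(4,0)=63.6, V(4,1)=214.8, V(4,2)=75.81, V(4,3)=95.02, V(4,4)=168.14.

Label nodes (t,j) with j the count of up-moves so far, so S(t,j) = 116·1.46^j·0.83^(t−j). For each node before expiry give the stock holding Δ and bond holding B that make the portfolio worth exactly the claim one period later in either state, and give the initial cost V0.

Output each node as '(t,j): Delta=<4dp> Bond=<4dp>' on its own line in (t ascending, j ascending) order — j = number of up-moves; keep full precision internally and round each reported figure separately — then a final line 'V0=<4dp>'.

Under the risk-neutral measure, an up-move has probability p* = (R−d)/(u−d) = 0.9524 and values discount at R = 1.43.
Terminal values V(4,·): V(4,0)=63.6000, V(4,1)=214.8000, V(4,2)=75.8100, V(4,3)=95.0200, V(4,4)=168.1400
Node (3,0) S=66.3273: V=(p*·214.8000+(1−p*)·63.6000)/1.43=145.1748; Δ=(214.8000−63.6000)/(96.8378−55.0517)=3.6184; B=V−Δ·S=-94.8252
Node (3,1) S=116.6721: V=(p*·75.8100+(1−p*)·214.8000)/1.43=57.6424; Δ=(75.8100−214.8000)/(170.3413−96.8378)=-1.8909; B=V−Δ·S=278.2614
Node (3,2) S=205.2304: V=(p*·95.0200+(1−p*)·75.8100)/1.43=65.8079; Δ=(95.0200−75.8100)/(299.6365−170.3413)=0.1486; B=V−Δ·S=35.3158
Node (3,3) S=361.0078: V=(p*·168.1400+(1−p*)·95.0200)/1.43=115.1455; Δ=(168.1400−95.0200)/(527.0714−299.6365)=0.3215; B=V−Δ·S=-0.9180
Node (2,0) S=79.9124: V=(p*·57.6424+(1−p*)·145.1748)/1.43=43.2242; Δ=(57.6424−145.1748)/(116.6721−66.3273)=-1.7387; B=V−Δ·S=182.1646
Node (2,1) S=140.5688: V=(p*·65.8079+(1−p*)·57.6424)/1.43=45.7476; Δ=(65.8079−57.6424)/(205.2304−116.6721)=0.0922; B=V−Δ·S=32.7865
Node (2,2) S=247.2656: V=(p*·115.1455+(1−p*)·65.8079)/1.43=78.8784; Δ=(115.1455−65.8079)/(361.0078−205.2304)=0.3167; B=V−Δ·S=0.5646
Node (1,0) S=96.2800: V=(p*·45.7476+(1−p*)·43.2242)/1.43=31.9073; Δ=(45.7476−43.2242)/(140.5688−79.9124)=0.0416; B=V−Δ·S=27.9019
Node (1,1) S=169.3600: V=(p*·78.8784+(1−p*)·45.7476)/1.43=54.0565; Δ=(78.8784−45.7476)/(247.2656−140.5688)=0.3105; B=V−Δ·S=1.4678
Node (0,0) S=116.0000: V=(p*·54.0565+(1−p*)·31.9073)/1.43=37.0642; Δ=(54.0565−31.9073)/(169.3600−96.2800)=0.3031; B=V−Δ·S=1.9067
Each (Δ,B) replicates both successor values, so the strategy is self-financing and V0 is arbitrage-free.

(0,0): Delta=0.3031 Bond=1.9067
(1,0): Delta=0.0416 Bond=27.9019
(1,1): Delta=0.3105 Bond=1.4678
(2,0): Delta=-1.7387 Bond=182.1646
(2,1): Delta=0.0922 Bond=32.7865
(2,2): Delta=0.3167 Bond=0.5646
(3,0): Delta=3.6184 Bond=-94.8252
(3,1): Delta=-1.8909 Bond=278.2614
(3,2): Delta=0.1486 Bond=35.3158
(3,3): Delta=0.3215 Bond=-0.9180
V0=37.0642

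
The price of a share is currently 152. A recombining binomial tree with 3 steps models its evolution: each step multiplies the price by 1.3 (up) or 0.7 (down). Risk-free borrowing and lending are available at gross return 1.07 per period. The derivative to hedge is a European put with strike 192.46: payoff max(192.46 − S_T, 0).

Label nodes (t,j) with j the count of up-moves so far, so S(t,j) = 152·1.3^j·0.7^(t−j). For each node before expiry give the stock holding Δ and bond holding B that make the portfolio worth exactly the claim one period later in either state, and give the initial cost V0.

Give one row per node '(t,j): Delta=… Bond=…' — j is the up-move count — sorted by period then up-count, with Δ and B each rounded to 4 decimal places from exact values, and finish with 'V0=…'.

No-arbitrage ⇒ martingale measure with p* = (R−d)/(u−d) = 0.6167.
Terminal values V(3,·): V(3,0)=140.3240, V(3,1)=95.6360, V(3,2)=12.6440, V(3,3)=0.0000
  t=2,j=0: stock 74.4800 → up 96.8240 (V=95.6360), down 52.1360 (V=140.3240). Price 105.3892; hedge Δ=-1.0000, bond B=179.8692.
  t=2,j=1: stock 138.3200 → up 179.8160 (V=12.6440), down 96.8240 (V=95.6360). Price 41.5492; hedge Δ=-1.0000, bond B=179.8692.
  t=2,j=2: stock 256.8800 → up 333.9440 (V=0.0000), down 179.8160 (V=12.6440). Price 4.5298; hedge Δ=-0.0820, bond B=25.6031.
  t=1,j=0: stock 106.4000 → up 138.3200 (V=41.5492), down 74.4800 (V=105.3892). Price 61.7020; hedge Δ=-1.0000, bond B=168.1020.
  t=1,j=1: stock 197.6000 → up 256.8800 (V=4.5298), down 138.3200 (V=41.5492). Price 17.4958; hedge Δ=-0.3122, bond B=79.1948.
  t=0,j=0: stock 152.0000 → up 197.6000 (V=17.4958), down 106.4000 (V=61.7020). Price 32.1884; hedge Δ=-0.4847, bond B=105.8653.
The time-0 hedge costs 32.1884, which is the no-arbitrage price.

(0,0): Delta=-0.4847 Bond=105.8653
(1,0): Delta=-1.0000 Bond=168.1020
(1,1): Delta=-0.3122 Bond=79.1948
(2,0): Delta=-1.0000 Bond=179.8692
(2,1): Delta=-1.0000 Bond=179.8692
(2,2): Delta=-0.0820 Bond=25.6031
V0=32.1884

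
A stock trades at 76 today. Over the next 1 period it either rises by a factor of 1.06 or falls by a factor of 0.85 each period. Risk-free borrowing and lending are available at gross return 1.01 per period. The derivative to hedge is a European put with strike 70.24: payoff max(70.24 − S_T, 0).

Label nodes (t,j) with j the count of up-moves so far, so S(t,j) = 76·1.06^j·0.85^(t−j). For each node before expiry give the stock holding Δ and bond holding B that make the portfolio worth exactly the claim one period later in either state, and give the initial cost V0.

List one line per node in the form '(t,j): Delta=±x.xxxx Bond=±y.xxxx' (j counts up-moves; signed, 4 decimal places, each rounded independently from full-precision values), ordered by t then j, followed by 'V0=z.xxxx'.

(0,0): Delta=-0.3534 Bond=28.1867
V0=1.3296

Since d<R<u, set p* = (R−d)/(u−d) = 0.7619; price each node as the discounted p*-expectation of its children.
Payoff layer (t=1): V(1,0)=5.6400, V(1,1)=0.0000
  t=0,j=0: stock 76.0000 → up 80.5600 (V=0.0000), down 64.6000 (V=5.6400). Price 1.3296; hedge Δ=-0.3534, bond B=28.1867.
Each (Δ,B) replicates both successor values, so the strategy is self-financing and V0 is arbitrage-free.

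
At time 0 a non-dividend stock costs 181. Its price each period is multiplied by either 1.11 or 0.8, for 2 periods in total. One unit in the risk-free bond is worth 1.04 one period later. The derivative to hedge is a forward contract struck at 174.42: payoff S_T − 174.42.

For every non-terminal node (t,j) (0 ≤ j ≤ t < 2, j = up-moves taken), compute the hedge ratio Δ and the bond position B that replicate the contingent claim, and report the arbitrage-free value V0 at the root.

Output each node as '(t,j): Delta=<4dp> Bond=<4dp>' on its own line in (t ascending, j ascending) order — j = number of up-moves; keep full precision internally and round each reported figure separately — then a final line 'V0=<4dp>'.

(0,0): Delta=1.0000 Bond=-161.2611
(1,0): Delta=1.0000 Bond=-167.7115
(1,1): Delta=1.0000 Bond=-167.7115
V0=19.7389

Under the risk-neutral measure, an up-move has probability p* = (R−d)/(u−d) = 0.7742 and values discount at R = 1.04.
At expiry t=2: V(2,0)=-58.5800, V(2,1)=-13.6920, V(2,2)=48.5901
  t=1,j=0: stock 144.8000 → up 160.7280 (V=-13.6920), down 115.8400 (V=-58.5800). Price -22.9115; hedge Δ=1.0000, bond B=-167.7115.
  t=1,j=1: stock 200.9100 → up 223.0101 (V=48.5901), down 160.7280 (V=-13.6920). Price 33.1985; hedge Δ=1.0000, bond B=-167.7115.
  t=0,j=0: stock 181.0000 → up 200.9100 (V=33.1985), down 144.8000 (V=-22.9115). Price 19.7389; hedge Δ=1.0000, bond B=-161.2611.
Check: Δ(0,0)·S0 + B(0,0) = 19.7389 = V0.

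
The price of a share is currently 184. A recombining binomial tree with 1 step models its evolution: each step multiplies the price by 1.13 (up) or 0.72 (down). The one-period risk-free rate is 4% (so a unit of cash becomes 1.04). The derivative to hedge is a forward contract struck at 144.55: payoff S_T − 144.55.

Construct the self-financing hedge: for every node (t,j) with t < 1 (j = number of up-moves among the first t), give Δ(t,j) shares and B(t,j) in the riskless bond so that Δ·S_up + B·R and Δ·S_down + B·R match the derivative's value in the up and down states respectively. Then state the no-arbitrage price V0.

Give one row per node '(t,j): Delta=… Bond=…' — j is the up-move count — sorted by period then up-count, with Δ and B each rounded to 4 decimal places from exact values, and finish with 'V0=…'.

Since d<R<u, set p* = (R−d)/(u−d) = 0.7805; price each node as the discounted p*-expectation of its children.
At expiry t=1: V(1,0)=-12.0700, V(1,1)=63.3700
Node (0,0) S=184.0000: V=(p*·63.3700+(1−p*)·-12.0700)/1.04=45.0096; Δ=(63.3700−-12.0700)/(207.9200−132.4800)=1.0000; B=V−Δ·S=-138.9904
The time-0 hedge costs 45.0096, which is the no-arbitrage price.

(0,0): Delta=1.0000 Bond=-138.9904
V0=45.0096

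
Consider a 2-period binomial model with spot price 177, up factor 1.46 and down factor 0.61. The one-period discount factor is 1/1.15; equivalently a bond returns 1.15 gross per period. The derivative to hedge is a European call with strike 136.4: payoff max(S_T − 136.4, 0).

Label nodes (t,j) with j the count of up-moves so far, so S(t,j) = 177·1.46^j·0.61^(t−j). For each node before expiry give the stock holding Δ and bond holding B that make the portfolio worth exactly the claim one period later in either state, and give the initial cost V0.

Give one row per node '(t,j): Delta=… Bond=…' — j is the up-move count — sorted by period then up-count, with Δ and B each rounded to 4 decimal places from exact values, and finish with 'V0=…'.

No-arbitrage ⇒ martingale measure with p* = (R−d)/(u−d) = 0.6353.
Payoff layer (t=2): V(2,0)=0.0000, V(2,1)=21.2362, V(2,2)=240.8932
  t=1,j=0: stock 107.9700 → up 157.6362 (V=21.2362), down 65.8617 (V=0.0000). Price 11.7315; hedge Δ=0.2314, bond B=-13.2523.
  t=1,j=1: stock 258.4200 → up 377.2932 (V=240.8932), down 157.6362 (V=21.2362). Price 139.8113; hedge Δ=1.0000, bond B=-118.6087.
  t=0,j=0: stock 177.0000 → up 258.4200 (V=139.8113), down 107.9700 (V=11.7315). Price 80.9564; hedge Δ=0.8513, bond B=-69.7257.
The time-0 hedge costs 80.9564, which is the no-arbitrage price.

(0,0): Delta=0.8513 Bond=-69.7257
(1,0): Delta=0.2314 Bond=-13.2523
(1,1): Delta=1.0000 Bond=-118.6087
V0=80.9564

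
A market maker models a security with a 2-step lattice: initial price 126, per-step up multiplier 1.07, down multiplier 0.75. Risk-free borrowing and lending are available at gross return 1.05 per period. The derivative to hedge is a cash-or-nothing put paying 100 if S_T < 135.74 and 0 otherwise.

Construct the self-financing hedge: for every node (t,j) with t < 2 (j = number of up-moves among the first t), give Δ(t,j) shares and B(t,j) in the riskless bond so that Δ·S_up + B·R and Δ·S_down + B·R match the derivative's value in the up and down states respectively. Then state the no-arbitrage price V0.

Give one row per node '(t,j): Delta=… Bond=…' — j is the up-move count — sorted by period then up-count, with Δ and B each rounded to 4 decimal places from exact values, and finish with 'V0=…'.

No-arbitrage ⇒ martingale measure with p* = (R−d)/(u−d) = 0.9375.
Payoff layer (t=2): V(2,0)=100.0000, V(2,1)=100.0000, V(2,2)=0.0000
Node (1,0) S=94.5000: V=(p*·100.0000+(1−p*)·100.0000)/1.05=95.2381; Δ=(100.0000−100.0000)/(101.1150−70.8750)=0.0000; B=V−Δ·S=95.2381
Node (1,1) S=134.8200: V=(p*·0.0000+(1−p*)·100.0000)/1.05=5.9524; Δ=(0.0000−100.0000)/(144.2574−101.1150)=-2.3179; B=V−Δ·S=318.4524
Node (0,0) S=126.0000: V=(p*·5.9524+(1−p*)·95.2381)/1.05=10.9836; Δ=(5.9524−95.2381)/(134.8200−94.5000)=-2.2144; B=V−Δ·S=290.0014
The time-0 hedge costs 10.9836, which is the no-arbitrage price.

(0,0): Delta=-2.2144 Bond=290.0014
(1,0): Delta=0.0000 Bond=95.2381
(1,1): Delta=-2.3179 Bond=318.4524
V0=10.9836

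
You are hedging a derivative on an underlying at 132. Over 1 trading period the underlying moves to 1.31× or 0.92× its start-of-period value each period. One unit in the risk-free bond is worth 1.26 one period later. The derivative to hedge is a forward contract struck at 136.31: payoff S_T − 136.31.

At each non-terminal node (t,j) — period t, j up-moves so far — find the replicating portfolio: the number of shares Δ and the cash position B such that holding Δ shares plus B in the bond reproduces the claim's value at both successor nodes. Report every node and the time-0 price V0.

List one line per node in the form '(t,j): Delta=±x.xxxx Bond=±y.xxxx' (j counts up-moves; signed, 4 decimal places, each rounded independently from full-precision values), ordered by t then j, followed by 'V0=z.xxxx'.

No-arbitrage ⇒ martingale measure with p* = (R−d)/(u−d) = 0.8718.
Terminal values V(1,·): V(1,0)=-14.8700, V(1,1)=36.6100
Node (0,0) S=132.0000: V=(p*·36.6100+(1−p*)·-14.8700)/1.26=23.8175; Δ=(36.6100−-14.8700)/(172.9200−121.4400)=1.0000; B=V−Δ·S=-108.1825
Each (Δ,B) replicates both successor values, so the strategy is self-financing and V0 is arbitrage-free.

(0,0): Delta=1.0000 Bond=-108.1825
V0=23.8175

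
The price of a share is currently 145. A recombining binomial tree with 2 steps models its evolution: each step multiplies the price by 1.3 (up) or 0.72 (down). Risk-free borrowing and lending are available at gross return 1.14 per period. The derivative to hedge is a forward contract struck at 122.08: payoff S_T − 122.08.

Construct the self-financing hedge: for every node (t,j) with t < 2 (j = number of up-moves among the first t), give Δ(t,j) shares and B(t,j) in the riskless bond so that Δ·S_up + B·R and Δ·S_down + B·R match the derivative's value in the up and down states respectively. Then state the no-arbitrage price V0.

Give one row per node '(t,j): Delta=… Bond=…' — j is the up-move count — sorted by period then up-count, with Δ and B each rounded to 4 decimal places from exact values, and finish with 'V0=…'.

(0,0): Delta=1.0000 Bond=-93.9366
(1,0): Delta=1.0000 Bond=-107.0877
(1,1): Delta=1.0000 Bond=-107.0877
V0=51.0634

Since d<R<u, set p* = (R−d)/(u−d) = 0.7241; price each node as the discounted p*-expectation of its children.
Terminal payoffs: V(2,0)=-46.9120, V(2,1)=13.6400, V(2,2)=122.9700
  t=1,j=0: stock 104.4000 → up 135.7200 (V=13.6400), down 75.1680 (V=-46.9120). Price -2.6877; hedge Δ=1.0000, bond B=-107.0877.
  t=1,j=1: stock 188.5000 → up 245.0500 (V=122.9700), down 135.7200 (V=13.6400). Price 81.4123; hedge Δ=1.0000, bond B=-107.0877.
  t=0,j=0: stock 145.0000 → up 188.5000 (V=81.4123), down 104.4000 (V=-2.6877). Price 51.0634; hedge Δ=1.0000, bond B=-93.9366.
Each (Δ,B) replicates both successor values, so the strategy is self-financing and V0 is arbitrage-free.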